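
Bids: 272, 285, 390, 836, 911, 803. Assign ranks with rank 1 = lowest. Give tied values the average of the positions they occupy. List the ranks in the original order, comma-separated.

1, 2, 3, 5, 6, 4

Sorted (ascending): 272, 285, 390, 803, 836, 911
No ties — each value takes its position as its rank.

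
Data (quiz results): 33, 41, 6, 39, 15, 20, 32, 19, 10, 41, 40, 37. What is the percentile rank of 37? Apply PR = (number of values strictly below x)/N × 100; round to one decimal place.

N = 12.
Strictly below 37: 7. Equal to 37: 1.
PR = 7/12 × 100 = 58.3

58.3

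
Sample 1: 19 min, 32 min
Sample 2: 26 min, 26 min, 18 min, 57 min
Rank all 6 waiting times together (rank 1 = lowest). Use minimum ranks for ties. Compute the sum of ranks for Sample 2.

Sorted (ascending): 18, 19, 26, 26, 32, 57
The 2 values of 26 occupy positions 3–4 → each gets rank 3.
Sample 2 values → pooled ranks: 26→3, 26→3, 18→1, 57→6
Rank sum = 3 + 3 + 1 + 6 = 13

13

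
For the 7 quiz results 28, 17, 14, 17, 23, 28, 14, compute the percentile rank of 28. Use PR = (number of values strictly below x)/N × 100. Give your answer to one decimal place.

N = 7.
Strictly below 28: 5. Equal to 28: 2.
PR = 5/7 × 100 = 71.4

71.4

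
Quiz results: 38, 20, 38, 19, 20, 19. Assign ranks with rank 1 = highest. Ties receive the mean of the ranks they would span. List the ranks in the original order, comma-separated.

1.5, 3.5, 1.5, 5.5, 3.5, 5.5

Sorted (descending): 38, 38, 20, 20, 19, 19
The 2 values of 38 occupy positions 1–2 → average rank (1+2)/2 = 1.5.
The 2 values of 20 occupy positions 3–4 → average rank (3+4)/2 = 3.5.
The 2 values of 19 occupy positions 5–6 → average rank (5+6)/2 = 5.5.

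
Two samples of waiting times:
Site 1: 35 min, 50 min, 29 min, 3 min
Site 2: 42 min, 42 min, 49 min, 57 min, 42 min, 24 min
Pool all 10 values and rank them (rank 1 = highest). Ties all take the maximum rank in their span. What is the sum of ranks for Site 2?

31

Sorted (descending): 57, 50, 49, 42, 42, 42, 35, 29, 24, 3
The 3 values of 42 occupy positions 4–6 → each gets rank 6.
Site 2 values → pooled ranks: 42→6, 42→6, 49→3, 57→1, 42→6, 24→9
Rank sum = 6 + 6 + 3 + 1 + 6 + 9 = 31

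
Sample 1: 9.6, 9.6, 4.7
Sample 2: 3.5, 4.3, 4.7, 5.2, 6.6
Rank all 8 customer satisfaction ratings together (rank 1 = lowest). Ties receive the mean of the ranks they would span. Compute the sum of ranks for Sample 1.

Sorted (ascending): 3.5, 4.3, 4.7, 4.7, 5.2, 6.6, 9.6, 9.6
The 2 values of 4.7 occupy positions 3–4 → average rank (3+4)/2 = 3.5.
The 2 values of 9.6 occupy positions 7–8 → average rank (7+8)/2 = 7.5.
Sample 1 values → pooled ranks: 9.6→7.5, 9.6→7.5, 4.7→3.5
Rank sum = 7.5 + 7.5 + 3.5 = 18.5

18.5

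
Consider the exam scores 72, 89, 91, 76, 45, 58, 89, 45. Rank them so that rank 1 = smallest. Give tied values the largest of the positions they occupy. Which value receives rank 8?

91

Sorted (ascending): 45, 45, 58, 72, 76, 89, 89, 91
The 2 values of 45 occupy positions 1–2 → each gets rank 2.
The 2 values of 89 occupy positions 6–7 → each gets rank 7.
Rank 8 → value 91.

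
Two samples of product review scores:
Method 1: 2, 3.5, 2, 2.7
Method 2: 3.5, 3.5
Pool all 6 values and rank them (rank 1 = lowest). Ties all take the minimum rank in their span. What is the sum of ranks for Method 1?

9

Sorted (ascending): 2, 2, 2.7, 3.5, 3.5, 3.5
The 2 values of 2 occupy positions 1–2 → each gets rank 1.
The 3 values of 3.5 occupy positions 4–6 → each gets rank 4.
Method 1 values → pooled ranks: 2→1, 3.5→4, 2→1, 2.7→3
Rank sum = 1 + 4 + 1 + 3 = 9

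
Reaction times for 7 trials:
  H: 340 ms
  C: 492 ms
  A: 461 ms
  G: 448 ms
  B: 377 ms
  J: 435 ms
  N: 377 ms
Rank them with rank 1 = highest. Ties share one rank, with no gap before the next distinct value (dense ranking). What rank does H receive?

Sorted (descending): 492, 461, 448, 435, 377, 377, 340
The 2 values of 377 share dense rank 5.
Remaining distinct values take the next consecutive integers.
H has value 340 ms → rank 6.

6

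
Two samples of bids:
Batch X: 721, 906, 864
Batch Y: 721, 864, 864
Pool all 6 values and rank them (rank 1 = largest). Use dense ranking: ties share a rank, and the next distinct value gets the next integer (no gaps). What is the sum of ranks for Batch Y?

Sorted (descending): 906, 864, 864, 864, 721, 721
The 3 values of 864 share dense rank 2.
The 2 values of 721 share dense rank 3.
Remaining distinct values take the next consecutive integers.
Batch Y values → pooled ranks: 721→3, 864→2, 864→2
Rank sum = 3 + 2 + 2 = 7

7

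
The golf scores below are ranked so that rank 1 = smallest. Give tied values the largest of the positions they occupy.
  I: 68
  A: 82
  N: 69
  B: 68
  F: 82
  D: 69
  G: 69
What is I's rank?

2

Sorted (ascending): 68, 68, 69, 69, 69, 82, 82
The 2 values of 68 occupy positions 1–2 → each gets rank 2.
The 3 values of 69 occupy positions 3–5 → each gets rank 5.
The 2 values of 82 occupy positions 6–7 → each gets rank 7.
I has value 68 → rank 2.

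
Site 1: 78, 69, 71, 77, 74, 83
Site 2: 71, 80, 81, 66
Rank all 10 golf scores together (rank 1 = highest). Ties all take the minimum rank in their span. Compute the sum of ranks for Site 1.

32

Sorted (descending): 83, 81, 80, 78, 77, 74, 71, 71, 69, 66
The 2 values of 71 occupy positions 7–8 → each gets rank 7.
Site 1 values → pooled ranks: 78→4, 69→9, 71→7, 77→5, 74→6, 83→1
Rank sum = 4 + 9 + 7 + 5 + 6 + 1 = 32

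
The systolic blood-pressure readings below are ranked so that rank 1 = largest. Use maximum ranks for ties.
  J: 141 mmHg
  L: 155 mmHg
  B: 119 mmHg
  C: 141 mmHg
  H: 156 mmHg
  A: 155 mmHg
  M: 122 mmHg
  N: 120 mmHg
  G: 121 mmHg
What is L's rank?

Sorted (descending): 156, 155, 155, 141, 141, 122, 121, 120, 119
The 2 values of 155 occupy positions 2–3 → each gets rank 3.
The 2 values of 141 occupy positions 4–5 → each gets rank 5.
L has value 155 mmHg → rank 3.

3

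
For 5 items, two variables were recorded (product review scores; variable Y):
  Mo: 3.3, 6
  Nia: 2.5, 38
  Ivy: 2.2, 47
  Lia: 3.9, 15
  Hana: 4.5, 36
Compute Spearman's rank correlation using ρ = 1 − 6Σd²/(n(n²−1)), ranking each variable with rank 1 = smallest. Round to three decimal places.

-0.600

Ranks of variable 1: 3, 2, 1, 4, 5
Ranks of variable 2: 1, 4, 5, 2, 3
d = r₁ − r₂: 2, -2, -4, 2, 2
d²: 4, 4, 16, 4, 4; Σd² = 32
ρ = 1 − 6·32/(5·24) = 1 − 192/120 = -0.600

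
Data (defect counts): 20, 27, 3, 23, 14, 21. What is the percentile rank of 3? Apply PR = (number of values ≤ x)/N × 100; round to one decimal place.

N = 6.
Strictly below 3: 0. Equal to 3: 1.
PR = 1/6 × 100 = 16.7

16.7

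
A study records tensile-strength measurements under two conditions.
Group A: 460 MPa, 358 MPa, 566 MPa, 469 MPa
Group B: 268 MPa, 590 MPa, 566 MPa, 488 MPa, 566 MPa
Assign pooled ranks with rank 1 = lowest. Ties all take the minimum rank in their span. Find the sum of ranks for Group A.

15

Sorted (ascending): 268, 358, 460, 469, 488, 566, 566, 566, 590
The 3 values of 566 occupy positions 6–8 → each gets rank 6.
Group A values → pooled ranks: 460→3, 358→2, 566→6, 469→4
Rank sum = 3 + 2 + 6 + 4 = 15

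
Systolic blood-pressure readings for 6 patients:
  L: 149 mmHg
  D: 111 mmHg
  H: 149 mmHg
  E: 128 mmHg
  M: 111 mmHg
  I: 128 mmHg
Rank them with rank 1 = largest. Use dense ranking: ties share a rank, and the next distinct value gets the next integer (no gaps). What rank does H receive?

1

Sorted (descending): 149, 149, 128, 128, 111, 111
The 2 values of 149 share dense rank 1.
The 2 values of 128 share dense rank 2.
The 2 values of 111 share dense rank 3.
H has value 149 mmHg → rank 1.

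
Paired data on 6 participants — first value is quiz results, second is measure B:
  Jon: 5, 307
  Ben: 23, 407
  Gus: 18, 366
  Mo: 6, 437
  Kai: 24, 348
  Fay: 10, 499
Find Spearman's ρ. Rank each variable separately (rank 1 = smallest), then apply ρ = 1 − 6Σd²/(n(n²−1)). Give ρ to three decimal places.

-0.029

Ranks of variable 1: 1, 5, 4, 2, 6, 3
Ranks of variable 2: 1, 4, 3, 5, 2, 6
d = r₁ − r₂: 0, 1, 1, -3, 4, -3
d²: 0, 1, 1, 9, 16, 9; Σd² = 36
ρ = 1 − 6·36/(6·35) = 1 − 216/210 = -0.029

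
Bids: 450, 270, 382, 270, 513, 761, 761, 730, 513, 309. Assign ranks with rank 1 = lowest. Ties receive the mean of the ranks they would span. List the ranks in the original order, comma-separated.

5, 1.5, 4, 1.5, 6.5, 9.5, 9.5, 8, 6.5, 3

Sorted (ascending): 270, 270, 309, 382, 450, 513, 513, 730, 761, 761
The 2 values of 270 occupy positions 1–2 → average rank (1+2)/2 = 1.5.
The 2 values of 513 occupy positions 6–7 → average rank (6+7)/2 = 6.5.
The 2 values of 761 occupy positions 9–10 → average rank (9+10)/2 = 9.5.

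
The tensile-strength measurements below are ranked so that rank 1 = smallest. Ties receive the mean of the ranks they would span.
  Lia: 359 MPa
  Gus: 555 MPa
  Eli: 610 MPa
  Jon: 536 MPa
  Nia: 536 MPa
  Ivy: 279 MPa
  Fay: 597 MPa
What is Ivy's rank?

1

Sorted (ascending): 279, 359, 536, 536, 555, 597, 610
The 2 values of 536 occupy positions 3–4 → average rank (3+4)/2 = 3.5.
Ivy has value 279 MPa → rank 1.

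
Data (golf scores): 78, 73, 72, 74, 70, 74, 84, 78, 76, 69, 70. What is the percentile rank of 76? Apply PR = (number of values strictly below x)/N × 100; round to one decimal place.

63.6

N = 11.
Strictly below 76: 7. Equal to 76: 1.
PR = 7/11 × 100 = 63.6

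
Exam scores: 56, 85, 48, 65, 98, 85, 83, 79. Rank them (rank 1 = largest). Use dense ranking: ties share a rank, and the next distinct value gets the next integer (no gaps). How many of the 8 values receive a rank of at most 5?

6

Sorted (descending): 98, 85, 85, 83, 79, 65, 56, 48
The 2 values of 85 share dense rank 2.
Remaining distinct values take the next consecutive integers.
Ranks ≤ 5: {1, 2, 2, 3, 4, 5} → 6 values.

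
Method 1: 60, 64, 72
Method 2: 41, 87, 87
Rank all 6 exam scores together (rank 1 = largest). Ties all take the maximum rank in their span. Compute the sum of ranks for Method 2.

Sorted (descending): 87, 87, 72, 64, 60, 41
The 2 values of 87 occupy positions 1–2 → each gets rank 2.
Method 2 values → pooled ranks: 41→6, 87→2, 87→2
Rank sum = 6 + 2 + 2 = 10

10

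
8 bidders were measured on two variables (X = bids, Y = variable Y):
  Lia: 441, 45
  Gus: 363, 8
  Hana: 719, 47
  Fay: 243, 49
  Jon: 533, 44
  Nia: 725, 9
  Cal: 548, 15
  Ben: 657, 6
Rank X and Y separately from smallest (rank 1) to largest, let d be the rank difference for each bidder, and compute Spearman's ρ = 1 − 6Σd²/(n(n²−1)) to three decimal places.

Ranks of variable 1: 3, 2, 7, 1, 4, 8, 5, 6
Ranks of variable 2: 6, 2, 7, 8, 5, 3, 4, 1
d = r₁ − r₂: -3, 0, 0, -7, -1, 5, 1, 5
d²: 9, 0, 0, 49, 1, 25, 1, 25; Σd² = 110
ρ = 1 − 6·110/(8·63) = 1 − 660/504 = -0.310

-0.310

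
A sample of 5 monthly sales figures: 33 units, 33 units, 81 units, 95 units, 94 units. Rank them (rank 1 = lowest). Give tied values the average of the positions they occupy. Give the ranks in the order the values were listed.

1.5, 1.5, 3, 5, 4

Sorted (ascending): 33, 33, 81, 94, 95
The 2 values of 33 occupy positions 1–2 → average rank (1+2)/2 = 1.5.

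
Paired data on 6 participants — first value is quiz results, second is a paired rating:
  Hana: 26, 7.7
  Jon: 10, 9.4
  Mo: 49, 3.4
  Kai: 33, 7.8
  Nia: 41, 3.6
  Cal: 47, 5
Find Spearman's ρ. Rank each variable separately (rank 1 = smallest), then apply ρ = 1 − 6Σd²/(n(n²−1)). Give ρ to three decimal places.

-0.886

Ranks of variable 1: 2, 1, 6, 3, 4, 5
Ranks of variable 2: 4, 6, 1, 5, 2, 3
d = r₁ − r₂: -2, -5, 5, -2, 2, 2
d²: 4, 25, 25, 4, 4, 4; Σd² = 66
ρ = 1 − 6·66/(6·35) = 1 − 396/210 = -0.886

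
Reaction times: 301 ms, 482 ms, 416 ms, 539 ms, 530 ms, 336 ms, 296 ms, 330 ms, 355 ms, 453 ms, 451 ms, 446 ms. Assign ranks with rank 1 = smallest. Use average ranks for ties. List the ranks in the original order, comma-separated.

2, 10, 6, 12, 11, 4, 1, 3, 5, 9, 8, 7

Sorted (ascending): 296, 301, 330, 336, 355, 416, 446, 451, 453, 482, 530, 539
No ties — each value takes its position as its rank.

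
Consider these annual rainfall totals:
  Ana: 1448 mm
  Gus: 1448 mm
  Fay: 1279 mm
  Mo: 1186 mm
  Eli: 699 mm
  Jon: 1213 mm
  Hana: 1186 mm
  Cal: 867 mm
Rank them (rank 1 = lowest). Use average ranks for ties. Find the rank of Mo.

3.5

Sorted (ascending): 699, 867, 1186, 1186, 1213, 1279, 1448, 1448
The 2 values of 1186 occupy positions 3–4 → average rank (3+4)/2 = 3.5.
The 2 values of 1448 occupy positions 7–8 → average rank (7+8)/2 = 7.5.
Mo has value 1186 mm → rank 3.5.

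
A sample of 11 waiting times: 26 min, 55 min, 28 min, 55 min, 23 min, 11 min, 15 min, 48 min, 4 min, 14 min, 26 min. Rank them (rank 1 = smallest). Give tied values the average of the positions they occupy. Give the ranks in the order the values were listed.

6.5, 10.5, 8, 10.5, 5, 2, 4, 9, 1, 3, 6.5

Sorted (ascending): 4, 11, 14, 15, 23, 26, 26, 28, 48, 55, 55
The 2 values of 26 occupy positions 6–7 → average rank (6+7)/2 = 6.5.
The 2 values of 55 occupy positions 10–11 → average rank (10+11)/2 = 10.5.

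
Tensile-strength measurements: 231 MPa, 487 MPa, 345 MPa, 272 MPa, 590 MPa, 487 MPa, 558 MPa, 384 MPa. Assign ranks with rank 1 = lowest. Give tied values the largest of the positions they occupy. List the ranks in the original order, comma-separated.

1, 6, 3, 2, 8, 6, 7, 4

Sorted (ascending): 231, 272, 345, 384, 487, 487, 558, 590
The 2 values of 487 occupy positions 5–6 → each gets rank 6.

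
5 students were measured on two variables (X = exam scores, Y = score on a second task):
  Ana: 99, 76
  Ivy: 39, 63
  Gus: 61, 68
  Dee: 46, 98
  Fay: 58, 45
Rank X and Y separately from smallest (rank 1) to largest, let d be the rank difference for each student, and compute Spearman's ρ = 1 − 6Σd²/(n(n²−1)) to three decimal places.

Ranks of variable 1: 5, 1, 4, 2, 3
Ranks of variable 2: 4, 2, 3, 5, 1
d = r₁ − r₂: 1, -1, 1, -3, 2
d²: 1, 1, 1, 9, 4; Σd² = 16
ρ = 1 − 6·16/(5·24) = 1 − 96/120 = 0.200

0.200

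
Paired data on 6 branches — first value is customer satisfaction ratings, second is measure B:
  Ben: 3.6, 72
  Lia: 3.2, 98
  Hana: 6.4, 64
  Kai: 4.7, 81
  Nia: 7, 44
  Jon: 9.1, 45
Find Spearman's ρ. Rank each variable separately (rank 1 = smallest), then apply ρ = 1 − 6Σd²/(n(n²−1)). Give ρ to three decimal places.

-0.886

Ranks of variable 1: 2, 1, 4, 3, 5, 6
Ranks of variable 2: 4, 6, 3, 5, 1, 2
d = r₁ − r₂: -2, -5, 1, -2, 4, 4
d²: 4, 25, 1, 4, 16, 16; Σd² = 66
ρ = 1 − 6·66/(6·35) = 1 − 396/210 = -0.886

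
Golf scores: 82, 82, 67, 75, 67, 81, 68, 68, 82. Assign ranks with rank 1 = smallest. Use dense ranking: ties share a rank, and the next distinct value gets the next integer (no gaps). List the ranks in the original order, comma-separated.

Sorted (ascending): 67, 67, 68, 68, 75, 81, 82, 82, 82
The 2 values of 67 share dense rank 1.
The 2 values of 68 share dense rank 2.
The 3 values of 82 share dense rank 5.
Remaining distinct values take the next consecutive integers.

5, 5, 1, 3, 1, 4, 2, 2, 5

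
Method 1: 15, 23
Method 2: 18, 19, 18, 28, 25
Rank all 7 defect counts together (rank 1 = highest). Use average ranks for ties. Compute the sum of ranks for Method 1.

10

Sorted (descending): 28, 25, 23, 19, 18, 18, 15
The 2 values of 18 occupy positions 5–6 → average rank (5+6)/2 = 5.5.
Method 1 values → pooled ranks: 15→7, 23→3
Rank sum = 7 + 3 = 10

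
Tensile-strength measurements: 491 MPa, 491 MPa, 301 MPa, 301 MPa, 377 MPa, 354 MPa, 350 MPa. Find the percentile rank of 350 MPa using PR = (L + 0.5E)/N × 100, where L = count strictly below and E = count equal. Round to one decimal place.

35.7

N = 7.
Strictly below 350: 2. Equal to 350: 1.
PR = (2 + 0.5·1)/7 × 100 = 35.7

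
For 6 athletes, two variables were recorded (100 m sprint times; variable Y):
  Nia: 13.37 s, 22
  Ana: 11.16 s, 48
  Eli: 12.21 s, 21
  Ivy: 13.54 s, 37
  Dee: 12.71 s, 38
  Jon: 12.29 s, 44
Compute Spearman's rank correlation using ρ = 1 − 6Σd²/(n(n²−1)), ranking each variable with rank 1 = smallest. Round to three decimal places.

-0.371

Ranks of variable 1: 5, 1, 2, 6, 4, 3
Ranks of variable 2: 2, 6, 1, 3, 4, 5
d = r₁ − r₂: 3, -5, 1, 3, 0, -2
d²: 9, 25, 1, 9, 0, 4; Σd² = 48
ρ = 1 − 6·48/(6·35) = 1 − 288/210 = -0.371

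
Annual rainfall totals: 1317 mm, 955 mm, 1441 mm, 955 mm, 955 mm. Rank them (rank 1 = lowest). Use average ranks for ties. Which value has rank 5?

Sorted (ascending): 955, 955, 955, 1317, 1441
The 3 values of 955 occupy positions 1–3 → average rank 2.
Rank 5 → value 1441.

1441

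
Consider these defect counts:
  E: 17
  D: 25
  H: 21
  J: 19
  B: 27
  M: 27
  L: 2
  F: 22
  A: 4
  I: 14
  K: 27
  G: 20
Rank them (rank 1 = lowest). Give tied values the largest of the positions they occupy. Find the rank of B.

12

Sorted (ascending): 2, 4, 14, 17, 19, 20, 21, 22, 25, 27, 27, 27
The 3 values of 27 occupy positions 10–12 → each gets rank 12.
B has value 27 → rank 12.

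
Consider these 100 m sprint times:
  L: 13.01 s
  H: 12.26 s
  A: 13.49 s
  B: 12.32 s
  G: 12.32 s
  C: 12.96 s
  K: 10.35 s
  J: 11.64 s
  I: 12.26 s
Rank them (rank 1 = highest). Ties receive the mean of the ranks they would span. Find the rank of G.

4.5

Sorted (descending): 13.49, 13.01, 12.96, 12.32, 12.32, 12.26, 12.26, 11.64, 10.35
The 2 values of 12.32 occupy positions 4–5 → average rank (4+5)/2 = 4.5.
The 2 values of 12.26 occupy positions 6–7 → average rank (6+7)/2 = 6.5.
G has value 12.32 s → rank 4.5.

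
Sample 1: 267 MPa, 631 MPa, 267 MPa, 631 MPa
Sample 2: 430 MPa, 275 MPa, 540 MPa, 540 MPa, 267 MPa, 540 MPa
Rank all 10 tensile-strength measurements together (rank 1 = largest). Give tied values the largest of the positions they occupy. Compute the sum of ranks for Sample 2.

Sorted (descending): 631, 631, 540, 540, 540, 430, 275, 267, 267, 267
The 2 values of 631 occupy positions 1–2 → each gets rank 2.
The 3 values of 540 occupy positions 3–5 → each gets rank 5.
The 3 values of 267 occupy positions 8–10 → each gets rank 10.
Sample 2 values → pooled ranks: 430→6, 275→7, 540→5, 540→5, 267→10, 540→5
Rank sum = 6 + 7 + 5 + 5 + 10 + 5 = 38

38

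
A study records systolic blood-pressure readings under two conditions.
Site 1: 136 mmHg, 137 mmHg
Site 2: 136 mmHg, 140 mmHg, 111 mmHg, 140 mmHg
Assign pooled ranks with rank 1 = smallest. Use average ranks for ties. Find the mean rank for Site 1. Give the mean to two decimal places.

3.25

Sorted (ascending): 111, 136, 136, 137, 140, 140
The 2 values of 136 occupy positions 2–3 → average rank (2+3)/2 = 2.5.
The 2 values of 140 occupy positions 5–6 → average rank (5+6)/2 = 5.5.
Site 1 values → pooled ranks: 136→2.5, 137→4
Mean rank = (2.5 + 4) / 2 = 3.25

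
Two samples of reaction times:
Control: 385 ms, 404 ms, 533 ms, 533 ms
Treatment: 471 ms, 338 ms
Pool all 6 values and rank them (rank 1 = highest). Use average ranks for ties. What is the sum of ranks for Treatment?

9

Sorted (descending): 533, 533, 471, 404, 385, 338
The 2 values of 533 occupy positions 1–2 → average rank (1+2)/2 = 1.5.
Treatment values → pooled ranks: 471→3, 338→6
Rank sum = 3 + 6 = 9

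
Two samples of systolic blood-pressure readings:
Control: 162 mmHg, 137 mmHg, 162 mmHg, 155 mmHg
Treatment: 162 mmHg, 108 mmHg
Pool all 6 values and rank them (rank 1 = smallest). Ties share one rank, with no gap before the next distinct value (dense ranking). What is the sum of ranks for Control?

Sorted (ascending): 108, 137, 155, 162, 162, 162
The 3 values of 162 share dense rank 4.
Remaining distinct values take the next consecutive integers.
Control values → pooled ranks: 162→4, 137→2, 162→4, 155→3
Rank sum = 4 + 2 + 4 + 3 = 13

13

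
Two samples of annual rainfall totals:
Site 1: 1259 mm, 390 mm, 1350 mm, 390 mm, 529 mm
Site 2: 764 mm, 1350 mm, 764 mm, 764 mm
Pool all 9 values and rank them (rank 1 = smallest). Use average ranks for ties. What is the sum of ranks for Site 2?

23.5

Sorted (ascending): 390, 390, 529, 764, 764, 764, 1259, 1350, 1350
The 2 values of 390 occupy positions 1–2 → average rank (1+2)/2 = 1.5.
The 3 values of 764 occupy positions 4–6 → average rank 5.
The 2 values of 1350 occupy positions 8–9 → average rank (8+9)/2 = 8.5.
Site 2 values → pooled ranks: 764→5, 1350→8.5, 764→5, 764→5
Rank sum = 5 + 8.5 + 5 + 5 = 23.5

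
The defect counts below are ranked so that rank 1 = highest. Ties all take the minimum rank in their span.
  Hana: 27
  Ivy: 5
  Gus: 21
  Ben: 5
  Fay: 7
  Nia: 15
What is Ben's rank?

Sorted (descending): 27, 21, 15, 7, 5, 5
The 2 values of 5 occupy positions 5–6 → each gets rank 5.
Ben has value 5 → rank 5.

5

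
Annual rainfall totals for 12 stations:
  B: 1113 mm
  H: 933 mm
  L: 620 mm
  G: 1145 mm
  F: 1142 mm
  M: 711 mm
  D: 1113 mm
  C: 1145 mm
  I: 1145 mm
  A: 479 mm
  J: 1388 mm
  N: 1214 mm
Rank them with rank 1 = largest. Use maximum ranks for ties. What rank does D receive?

Sorted (descending): 1388, 1214, 1145, 1145, 1145, 1142, 1113, 1113, 933, 711, 620, 479
The 3 values of 1145 occupy positions 3–5 → each gets rank 5.
The 2 values of 1113 occupy positions 7–8 → each gets rank 8.
D has value 1113 mm → rank 8.

8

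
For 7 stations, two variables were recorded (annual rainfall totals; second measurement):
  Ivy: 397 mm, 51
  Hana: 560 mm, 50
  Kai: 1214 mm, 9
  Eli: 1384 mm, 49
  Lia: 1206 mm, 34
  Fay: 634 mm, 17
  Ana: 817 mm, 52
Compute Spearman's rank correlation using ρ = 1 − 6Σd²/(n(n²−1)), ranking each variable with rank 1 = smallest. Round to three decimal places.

-0.464

Ranks of variable 1: 1, 2, 6, 7, 5, 3, 4
Ranks of variable 2: 6, 5, 1, 4, 3, 2, 7
d = r₁ − r₂: -5, -3, 5, 3, 2, 1, -3
d²: 25, 9, 25, 9, 4, 1, 9; Σd² = 82
ρ = 1 − 6·82/(7·48) = 1 − 492/336 = -0.464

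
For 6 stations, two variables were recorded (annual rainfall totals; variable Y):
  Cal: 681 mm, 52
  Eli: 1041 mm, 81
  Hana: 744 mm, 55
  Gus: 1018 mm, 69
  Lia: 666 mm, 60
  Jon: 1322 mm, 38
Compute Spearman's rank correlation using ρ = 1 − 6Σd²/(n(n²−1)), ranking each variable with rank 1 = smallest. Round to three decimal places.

Ranks of variable 1: 2, 5, 3, 4, 1, 6
Ranks of variable 2: 2, 6, 3, 5, 4, 1
d = r₁ − r₂: 0, -1, 0, -1, -3, 5
d²: 0, 1, 0, 1, 9, 25; Σd² = 36
ρ = 1 − 6·36/(6·35) = 1 − 216/210 = -0.029

-0.029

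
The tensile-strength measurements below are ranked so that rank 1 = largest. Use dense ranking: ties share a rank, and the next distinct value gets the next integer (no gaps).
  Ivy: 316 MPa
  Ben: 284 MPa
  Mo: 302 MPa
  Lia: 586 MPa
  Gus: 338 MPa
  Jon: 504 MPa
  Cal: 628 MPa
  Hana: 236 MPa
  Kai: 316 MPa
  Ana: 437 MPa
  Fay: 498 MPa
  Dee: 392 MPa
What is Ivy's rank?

8

Sorted (descending): 628, 586, 504, 498, 437, 392, 338, 316, 316, 302, 284, 236
The 2 values of 316 share dense rank 8.
Remaining distinct values take the next consecutive integers.
Ivy has value 316 MPa → rank 8.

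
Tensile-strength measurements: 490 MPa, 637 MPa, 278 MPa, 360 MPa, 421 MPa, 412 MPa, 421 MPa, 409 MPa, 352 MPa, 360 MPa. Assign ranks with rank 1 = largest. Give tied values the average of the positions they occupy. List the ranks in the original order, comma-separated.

2, 1, 10, 7.5, 3.5, 5, 3.5, 6, 9, 7.5

Sorted (descending): 637, 490, 421, 421, 412, 409, 360, 360, 352, 278
The 2 values of 421 occupy positions 3–4 → average rank (3+4)/2 = 3.5.
The 2 values of 360 occupy positions 7–8 → average rank (7+8)/2 = 7.5.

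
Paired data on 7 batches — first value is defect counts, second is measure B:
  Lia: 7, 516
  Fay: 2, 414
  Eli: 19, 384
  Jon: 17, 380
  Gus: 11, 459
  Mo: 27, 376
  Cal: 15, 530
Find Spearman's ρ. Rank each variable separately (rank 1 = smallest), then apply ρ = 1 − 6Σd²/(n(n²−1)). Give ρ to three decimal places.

-0.643

Ranks of variable 1: 2, 1, 6, 5, 3, 7, 4
Ranks of variable 2: 6, 4, 3, 2, 5, 1, 7
d = r₁ − r₂: -4, -3, 3, 3, -2, 6, -3
d²: 16, 9, 9, 9, 4, 36, 9; Σd² = 92
ρ = 1 − 6·92/(7·48) = 1 − 552/336 = -0.643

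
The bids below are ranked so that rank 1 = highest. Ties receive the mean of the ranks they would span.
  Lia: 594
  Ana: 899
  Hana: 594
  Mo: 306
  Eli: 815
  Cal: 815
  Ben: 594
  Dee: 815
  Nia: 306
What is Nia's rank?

Sorted (descending): 899, 815, 815, 815, 594, 594, 594, 306, 306
The 3 values of 815 occupy positions 2–4 → average rank 3.
The 3 values of 594 occupy positions 5–7 → average rank 6.
The 2 values of 306 occupy positions 8–9 → average rank (8+9)/2 = 8.5.
Nia has value 306 → rank 8.5.

8.5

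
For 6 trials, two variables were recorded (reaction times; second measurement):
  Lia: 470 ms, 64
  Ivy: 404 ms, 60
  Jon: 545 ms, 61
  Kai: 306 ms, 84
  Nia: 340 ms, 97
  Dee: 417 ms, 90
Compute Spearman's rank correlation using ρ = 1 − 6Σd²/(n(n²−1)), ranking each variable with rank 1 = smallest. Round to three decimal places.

-0.429

Ranks of variable 1: 5, 3, 6, 1, 2, 4
Ranks of variable 2: 3, 1, 2, 4, 6, 5
d = r₁ − r₂: 2, 2, 4, -3, -4, -1
d²: 4, 4, 16, 9, 16, 1; Σd² = 50
ρ = 1 − 6·50/(6·35) = 1 − 300/210 = -0.429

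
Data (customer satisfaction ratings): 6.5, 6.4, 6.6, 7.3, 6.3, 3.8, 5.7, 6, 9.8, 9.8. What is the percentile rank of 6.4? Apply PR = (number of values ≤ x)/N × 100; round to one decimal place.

N = 10.
Strictly below 6.4: 4. Equal to 6.4: 1.
PR = 5/10 × 100 = 50.0

50.0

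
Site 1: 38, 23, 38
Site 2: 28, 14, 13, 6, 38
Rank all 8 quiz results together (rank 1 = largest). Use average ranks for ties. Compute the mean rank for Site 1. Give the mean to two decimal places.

3.00

Sorted (descending): 38, 38, 38, 28, 23, 14, 13, 6
The 3 values of 38 occupy positions 1–3 → average rank 2.
Site 1 values → pooled ranks: 38→2, 23→5, 38→2
Mean rank = (2 + 5 + 2) / 3 = 3.00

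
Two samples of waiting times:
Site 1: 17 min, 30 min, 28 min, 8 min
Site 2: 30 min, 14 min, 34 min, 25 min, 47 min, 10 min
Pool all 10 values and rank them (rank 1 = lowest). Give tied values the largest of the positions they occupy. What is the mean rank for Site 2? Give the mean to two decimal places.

Sorted (ascending): 8, 10, 14, 17, 25, 28, 30, 30, 34, 47
The 2 values of 30 occupy positions 7–8 → each gets rank 8.
Site 2 values → pooled ranks: 30→8, 14→3, 34→9, 25→5, 47→10, 10→2
Mean rank = (8 + 3 + 9 + 5 + 10 + 2) / 6 = 6.17

6.17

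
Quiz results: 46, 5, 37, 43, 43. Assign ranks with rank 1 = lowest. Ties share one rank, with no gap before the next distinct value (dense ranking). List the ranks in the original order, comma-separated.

4, 1, 2, 3, 3

Sorted (ascending): 5, 37, 43, 43, 46
The 2 values of 43 share dense rank 3.
Remaining distinct values take the next consecutive integers.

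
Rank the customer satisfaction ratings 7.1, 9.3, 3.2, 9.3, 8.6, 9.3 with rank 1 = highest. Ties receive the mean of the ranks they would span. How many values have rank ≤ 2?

Sorted (descending): 9.3, 9.3, 9.3, 8.6, 7.1, 3.2
The 3 values of 9.3 occupy positions 1–3 → average rank 2.
Ranks ≤ 2: {2, 2, 2} → 3 values.

3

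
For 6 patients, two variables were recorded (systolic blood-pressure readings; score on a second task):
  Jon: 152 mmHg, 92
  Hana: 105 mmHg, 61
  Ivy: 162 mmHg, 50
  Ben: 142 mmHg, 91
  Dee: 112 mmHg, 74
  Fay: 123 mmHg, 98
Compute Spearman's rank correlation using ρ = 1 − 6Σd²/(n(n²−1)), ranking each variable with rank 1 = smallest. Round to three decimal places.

-0.029

Ranks of variable 1: 5, 1, 6, 4, 2, 3
Ranks of variable 2: 5, 2, 1, 4, 3, 6
d = r₁ − r₂: 0, -1, 5, 0, -1, -3
d²: 0, 1, 25, 0, 1, 9; Σd² = 36
ρ = 1 − 6·36/(6·35) = 1 − 216/210 = -0.029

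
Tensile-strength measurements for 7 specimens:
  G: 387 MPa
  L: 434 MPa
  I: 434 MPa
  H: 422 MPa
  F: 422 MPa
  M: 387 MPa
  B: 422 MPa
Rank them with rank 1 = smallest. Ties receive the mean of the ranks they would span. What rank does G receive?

Sorted (ascending): 387, 387, 422, 422, 422, 434, 434
The 2 values of 387 occupy positions 1–2 → average rank (1+2)/2 = 1.5.
The 3 values of 422 occupy positions 3–5 → average rank 4.
The 2 values of 434 occupy positions 6–7 → average rank (6+7)/2 = 6.5.
G has value 387 MPa → rank 1.5.

1.5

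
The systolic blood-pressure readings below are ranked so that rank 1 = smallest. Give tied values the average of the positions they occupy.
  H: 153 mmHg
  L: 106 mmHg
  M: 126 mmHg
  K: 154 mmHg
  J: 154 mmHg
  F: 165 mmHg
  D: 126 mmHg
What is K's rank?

5.5

Sorted (ascending): 106, 126, 126, 153, 154, 154, 165
The 2 values of 126 occupy positions 2–3 → average rank (2+3)/2 = 2.5.
The 2 values of 154 occupy positions 5–6 → average rank (5+6)/2 = 5.5.
K has value 154 mmHg → rank 5.5.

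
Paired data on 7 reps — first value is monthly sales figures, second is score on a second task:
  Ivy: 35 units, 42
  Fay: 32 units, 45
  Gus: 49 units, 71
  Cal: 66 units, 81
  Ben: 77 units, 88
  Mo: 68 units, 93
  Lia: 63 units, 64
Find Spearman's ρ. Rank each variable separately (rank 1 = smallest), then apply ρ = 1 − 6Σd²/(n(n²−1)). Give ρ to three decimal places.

Ranks of variable 1: 2, 1, 3, 5, 7, 6, 4
Ranks of variable 2: 1, 2, 4, 5, 6, 7, 3
d = r₁ − r₂: 1, -1, -1, 0, 1, -1, 1
d²: 1, 1, 1, 0, 1, 1, 1; Σd² = 6
ρ = 1 − 6·6/(7·48) = 1 − 36/336 = 0.893

0.893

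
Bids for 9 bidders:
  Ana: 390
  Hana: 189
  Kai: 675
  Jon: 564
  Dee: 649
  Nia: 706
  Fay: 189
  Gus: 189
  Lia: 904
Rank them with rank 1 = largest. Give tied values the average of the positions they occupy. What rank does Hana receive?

8

Sorted (descending): 904, 706, 675, 649, 564, 390, 189, 189, 189
The 3 values of 189 occupy positions 7–9 → average rank 8.
Hana has value 189 → rank 8.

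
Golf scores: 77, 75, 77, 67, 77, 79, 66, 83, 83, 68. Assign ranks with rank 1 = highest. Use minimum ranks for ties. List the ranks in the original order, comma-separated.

4, 7, 4, 9, 4, 3, 10, 1, 1, 8

Sorted (descending): 83, 83, 79, 77, 77, 77, 75, 68, 67, 66
The 2 values of 83 occupy positions 1–2 → each gets rank 1.
The 3 values of 77 occupy positions 4–6 → each gets rank 4.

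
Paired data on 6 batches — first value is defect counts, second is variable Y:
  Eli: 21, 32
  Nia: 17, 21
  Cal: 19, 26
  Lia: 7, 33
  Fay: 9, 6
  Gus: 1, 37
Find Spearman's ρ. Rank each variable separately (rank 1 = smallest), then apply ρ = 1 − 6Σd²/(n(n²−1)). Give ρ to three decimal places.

Ranks of variable 1: 6, 4, 5, 2, 3, 1
Ranks of variable 2: 4, 2, 3, 5, 1, 6
d = r₁ − r₂: 2, 2, 2, -3, 2, -5
d²: 4, 4, 4, 9, 4, 25; Σd² = 50
ρ = 1 − 6·50/(6·35) = 1 − 300/210 = -0.429

-0.429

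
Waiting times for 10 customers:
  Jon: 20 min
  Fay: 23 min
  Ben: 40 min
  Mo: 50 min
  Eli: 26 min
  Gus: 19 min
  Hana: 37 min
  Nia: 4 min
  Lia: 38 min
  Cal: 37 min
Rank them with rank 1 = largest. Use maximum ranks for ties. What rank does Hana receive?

Sorted (descending): 50, 40, 38, 37, 37, 26, 23, 20, 19, 4
The 2 values of 37 occupy positions 4–5 → each gets rank 5.
Hana has value 37 min → rank 5.

5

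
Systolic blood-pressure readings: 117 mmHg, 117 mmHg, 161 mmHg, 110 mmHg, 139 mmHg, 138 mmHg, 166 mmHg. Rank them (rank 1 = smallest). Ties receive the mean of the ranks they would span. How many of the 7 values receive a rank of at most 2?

Sorted (ascending): 110, 117, 117, 138, 139, 161, 166
The 2 values of 117 occupy positions 2–3 → average rank (2+3)/2 = 2.5.
Ranks ≤ 2: {1} → 1 value.

1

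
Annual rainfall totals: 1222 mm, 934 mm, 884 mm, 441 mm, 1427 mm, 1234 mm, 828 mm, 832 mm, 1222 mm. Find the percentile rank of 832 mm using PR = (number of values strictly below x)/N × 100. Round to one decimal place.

N = 9.
Strictly below 832: 2. Equal to 832: 1.
PR = 2/9 × 100 = 22.2

22.2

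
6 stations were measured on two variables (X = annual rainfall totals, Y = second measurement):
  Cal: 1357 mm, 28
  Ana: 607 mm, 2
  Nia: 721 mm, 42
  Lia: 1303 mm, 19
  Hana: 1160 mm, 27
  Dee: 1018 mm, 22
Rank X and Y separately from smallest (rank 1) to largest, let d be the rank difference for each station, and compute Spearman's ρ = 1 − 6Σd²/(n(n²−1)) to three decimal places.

Ranks of variable 1: 6, 1, 2, 5, 4, 3
Ranks of variable 2: 5, 1, 6, 2, 4, 3
d = r₁ − r₂: 1, 0, -4, 3, 0, 0
d²: 1, 0, 16, 9, 0, 0; Σd² = 26
ρ = 1 − 6·26/(6·35) = 1 − 156/210 = 0.257

0.257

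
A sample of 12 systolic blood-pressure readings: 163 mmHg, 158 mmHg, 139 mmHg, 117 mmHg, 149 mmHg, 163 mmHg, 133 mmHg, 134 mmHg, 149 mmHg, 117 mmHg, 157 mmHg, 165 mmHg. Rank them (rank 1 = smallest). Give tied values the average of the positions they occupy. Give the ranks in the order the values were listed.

Sorted (ascending): 117, 117, 133, 134, 139, 149, 149, 157, 158, 163, 163, 165
The 2 values of 117 occupy positions 1–2 → average rank (1+2)/2 = 1.5.
The 2 values of 149 occupy positions 6–7 → average rank (6+7)/2 = 6.5.
The 2 values of 163 occupy positions 10–11 → average rank (10+11)/2 = 10.5.

10.5, 9, 5, 1.5, 6.5, 10.5, 3, 4, 6.5, 1.5, 8, 12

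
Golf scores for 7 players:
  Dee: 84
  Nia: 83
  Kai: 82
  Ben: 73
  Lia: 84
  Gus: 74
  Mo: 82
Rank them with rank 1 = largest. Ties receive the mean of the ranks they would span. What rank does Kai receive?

4.5

Sorted (descending): 84, 84, 83, 82, 82, 74, 73
The 2 values of 84 occupy positions 1–2 → average rank (1+2)/2 = 1.5.
The 2 values of 82 occupy positions 4–5 → average rank (4+5)/2 = 4.5.
Kai has value 82 → rank 4.5.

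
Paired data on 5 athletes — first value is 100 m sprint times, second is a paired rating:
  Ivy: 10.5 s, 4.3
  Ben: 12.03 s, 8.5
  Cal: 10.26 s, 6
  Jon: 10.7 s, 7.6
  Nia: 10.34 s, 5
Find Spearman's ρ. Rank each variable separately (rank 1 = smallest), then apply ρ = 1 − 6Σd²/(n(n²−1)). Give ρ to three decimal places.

Ranks of variable 1: 3, 5, 1, 4, 2
Ranks of variable 2: 1, 5, 3, 4, 2
d = r₁ − r₂: 2, 0, -2, 0, 0
d²: 4, 0, 4, 0, 0; Σd² = 8
ρ = 1 − 6·8/(5·24) = 1 − 48/120 = 0.600

0.600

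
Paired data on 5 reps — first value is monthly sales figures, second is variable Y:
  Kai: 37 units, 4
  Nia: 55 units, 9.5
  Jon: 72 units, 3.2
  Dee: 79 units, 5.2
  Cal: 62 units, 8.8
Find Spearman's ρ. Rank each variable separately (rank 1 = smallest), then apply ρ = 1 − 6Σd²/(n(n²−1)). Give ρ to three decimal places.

Ranks of variable 1: 1, 2, 4, 5, 3
Ranks of variable 2: 2, 5, 1, 3, 4
d = r₁ − r₂: -1, -3, 3, 2, -1
d²: 1, 9, 9, 4, 1; Σd² = 24
ρ = 1 − 6·24/(5·24) = 1 − 144/120 = -0.200

-0.200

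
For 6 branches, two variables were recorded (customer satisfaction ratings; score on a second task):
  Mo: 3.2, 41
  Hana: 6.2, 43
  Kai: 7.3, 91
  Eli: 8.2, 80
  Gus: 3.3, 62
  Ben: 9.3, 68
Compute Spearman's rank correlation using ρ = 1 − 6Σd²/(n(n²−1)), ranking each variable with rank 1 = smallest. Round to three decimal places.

Ranks of variable 1: 1, 3, 4, 5, 2, 6
Ranks of variable 2: 1, 2, 6, 5, 3, 4
d = r₁ − r₂: 0, 1, -2, 0, -1, 2
d²: 0, 1, 4, 0, 1, 4; Σd² = 10
ρ = 1 − 6·10/(6·35) = 1 − 60/210 = 0.714

0.714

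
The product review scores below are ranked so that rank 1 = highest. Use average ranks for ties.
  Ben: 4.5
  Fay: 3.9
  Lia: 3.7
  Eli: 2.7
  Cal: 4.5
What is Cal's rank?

1.5

Sorted (descending): 4.5, 4.5, 3.9, 3.7, 2.7
The 2 values of 4.5 occupy positions 1–2 → average rank (1+2)/2 = 1.5.
Cal has value 4.5 → rank 1.5.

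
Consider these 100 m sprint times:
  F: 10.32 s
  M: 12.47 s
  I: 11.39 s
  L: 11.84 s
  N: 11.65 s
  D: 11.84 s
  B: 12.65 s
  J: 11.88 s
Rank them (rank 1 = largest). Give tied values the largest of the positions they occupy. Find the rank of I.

7

Sorted (descending): 12.65, 12.47, 11.88, 11.84, 11.84, 11.65, 11.39, 10.32
The 2 values of 11.84 occupy positions 4–5 → each gets rank 5.
I has value 11.39 s → rank 7.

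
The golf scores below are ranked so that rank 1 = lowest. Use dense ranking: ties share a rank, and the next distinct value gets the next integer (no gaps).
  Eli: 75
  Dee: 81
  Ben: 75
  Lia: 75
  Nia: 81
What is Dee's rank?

2

Sorted (ascending): 75, 75, 75, 81, 81
The 3 values of 75 share dense rank 1.
The 2 values of 81 share dense rank 2.
Dee has value 81 → rank 2.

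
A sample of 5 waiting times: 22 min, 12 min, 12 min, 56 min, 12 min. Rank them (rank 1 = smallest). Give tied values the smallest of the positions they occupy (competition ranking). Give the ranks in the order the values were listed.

Sorted (ascending): 12, 12, 12, 22, 56
The 3 values of 12 occupy positions 1–3 → each gets rank 1.

4, 1, 1, 5, 1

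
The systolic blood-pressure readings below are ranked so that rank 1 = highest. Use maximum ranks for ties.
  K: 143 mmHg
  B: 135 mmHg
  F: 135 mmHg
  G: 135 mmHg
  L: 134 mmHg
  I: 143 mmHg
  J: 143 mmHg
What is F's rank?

6

Sorted (descending): 143, 143, 143, 135, 135, 135, 134
The 3 values of 143 occupy positions 1–3 → each gets rank 3.
The 3 values of 135 occupy positions 4–6 → each gets rank 6.
F has value 135 mmHg → rank 6.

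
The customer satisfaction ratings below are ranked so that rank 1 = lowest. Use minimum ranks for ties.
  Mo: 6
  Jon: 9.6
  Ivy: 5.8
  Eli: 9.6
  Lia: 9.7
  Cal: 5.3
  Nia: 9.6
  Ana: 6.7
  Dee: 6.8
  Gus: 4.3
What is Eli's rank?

7

Sorted (ascending): 4.3, 5.3, 5.8, 6, 6.7, 6.8, 9.6, 9.6, 9.6, 9.7
The 3 values of 9.6 occupy positions 7–9 → each gets rank 7.
Eli has value 9.6 → rank 7.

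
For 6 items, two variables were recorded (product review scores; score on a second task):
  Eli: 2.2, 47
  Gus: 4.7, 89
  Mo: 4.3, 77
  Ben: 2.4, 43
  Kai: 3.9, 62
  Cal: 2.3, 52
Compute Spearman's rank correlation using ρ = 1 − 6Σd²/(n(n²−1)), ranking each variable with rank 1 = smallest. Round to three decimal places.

Ranks of variable 1: 1, 6, 5, 3, 4, 2
Ranks of variable 2: 2, 6, 5, 1, 4, 3
d = r₁ − r₂: -1, 0, 0, 2, 0, -1
d²: 1, 0, 0, 4, 0, 1; Σd² = 6
ρ = 1 − 6·6/(6·35) = 1 − 36/210 = 0.829

0.829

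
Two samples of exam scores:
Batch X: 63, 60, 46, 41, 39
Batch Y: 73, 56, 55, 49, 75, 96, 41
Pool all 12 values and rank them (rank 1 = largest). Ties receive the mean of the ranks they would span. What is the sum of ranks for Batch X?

40.5

Sorted (descending): 96, 75, 73, 63, 60, 56, 55, 49, 46, 41, 41, 39
The 2 values of 41 occupy positions 10–11 → average rank (10+11)/2 = 10.5.
Batch X values → pooled ranks: 63→4, 60→5, 46→9, 41→10.5, 39→12
Rank sum = 4 + 5 + 9 + 10.5 + 12 = 40.5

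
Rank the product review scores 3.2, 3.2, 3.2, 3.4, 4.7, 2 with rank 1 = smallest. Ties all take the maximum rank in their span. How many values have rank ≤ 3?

Sorted (ascending): 2, 3.2, 3.2, 3.2, 3.4, 4.7
The 3 values of 3.2 occupy positions 2–4 → each gets rank 4.
Ranks ≤ 3: {1} → 1 value.

1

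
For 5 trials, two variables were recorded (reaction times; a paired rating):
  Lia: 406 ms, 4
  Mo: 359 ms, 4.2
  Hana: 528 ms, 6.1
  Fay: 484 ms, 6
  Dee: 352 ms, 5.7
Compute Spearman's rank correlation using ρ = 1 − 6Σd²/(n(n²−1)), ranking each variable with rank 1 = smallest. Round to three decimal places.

Ranks of variable 1: 3, 2, 5, 4, 1
Ranks of variable 2: 1, 2, 5, 4, 3
d = r₁ − r₂: 2, 0, 0, 0, -2
d²: 4, 0, 0, 0, 4; Σd² = 8
ρ = 1 − 6·8/(5·24) = 1 − 48/120 = 0.600

0.600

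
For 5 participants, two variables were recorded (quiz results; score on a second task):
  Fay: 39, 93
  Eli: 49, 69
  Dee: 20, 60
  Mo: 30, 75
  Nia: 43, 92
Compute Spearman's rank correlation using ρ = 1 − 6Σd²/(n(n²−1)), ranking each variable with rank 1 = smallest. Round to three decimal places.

Ranks of variable 1: 3, 5, 1, 2, 4
Ranks of variable 2: 5, 2, 1, 3, 4
d = r₁ − r₂: -2, 3, 0, -1, 0
d²: 4, 9, 0, 1, 0; Σd² = 14
ρ = 1 − 6·14/(5·24) = 1 − 84/120 = 0.300

0.300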